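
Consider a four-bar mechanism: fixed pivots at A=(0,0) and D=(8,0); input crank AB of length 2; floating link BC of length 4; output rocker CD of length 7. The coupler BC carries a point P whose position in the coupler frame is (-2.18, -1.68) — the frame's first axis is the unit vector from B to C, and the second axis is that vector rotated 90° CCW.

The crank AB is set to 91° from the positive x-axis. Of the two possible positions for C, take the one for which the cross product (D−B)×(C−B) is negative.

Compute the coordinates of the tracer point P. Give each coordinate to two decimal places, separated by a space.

-2.32 3.53

A=(0,0), D=(8.00,0)
B = A + 2.00·(cos91°, sin91°) = (-0.0349, 1.9997)
|BD| = 8.2800
circle(B,4.00) ∩ circle(D,7.00): a=2.1472, h=3.3748
  candidates: C₊=(2.8638,4.7560) cross=27.943; C₋=(1.2337,-1.7938) cross=-27.943
  mode - wants cross < 0 → take C=(1.2337,-1.7938) (cross=-27.943)
ex = (C−B)/|BC| = (0.3172,-0.9484); ey = (0.9484,0.3172)
P = B + -2.18·ex + -1.68·ey = (-2.3196,3.5343)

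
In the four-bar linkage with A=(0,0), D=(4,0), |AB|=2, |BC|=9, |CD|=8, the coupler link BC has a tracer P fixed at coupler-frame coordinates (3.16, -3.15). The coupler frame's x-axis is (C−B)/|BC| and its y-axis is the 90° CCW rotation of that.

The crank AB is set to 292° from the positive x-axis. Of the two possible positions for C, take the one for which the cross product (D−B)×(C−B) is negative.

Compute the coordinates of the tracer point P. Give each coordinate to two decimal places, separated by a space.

A=(0,0), D=(4.00,0)
B = A + 2.00·(cos292°, sin292°) = (0.7492, -1.8544)
|BD| = 3.7425
circle(B,9.00) ∩ circle(D,8.00): a=4.1425, h=7.9900
  candidates: C₊=(0.3885,7.1384) cross=29.903; C₋=(8.3064,-6.7420) cross=-29.903
  mode - wants cross < 0 → take C=(8.3064,-6.7420) (cross=-29.903)
ex = (C−B)/|BC| = (0.8397,-0.5431); ey = (0.5431,0.8397)
P = B + 3.16·ex + -3.15·ey = (1.6919,-6.2155)

1.69 -6.22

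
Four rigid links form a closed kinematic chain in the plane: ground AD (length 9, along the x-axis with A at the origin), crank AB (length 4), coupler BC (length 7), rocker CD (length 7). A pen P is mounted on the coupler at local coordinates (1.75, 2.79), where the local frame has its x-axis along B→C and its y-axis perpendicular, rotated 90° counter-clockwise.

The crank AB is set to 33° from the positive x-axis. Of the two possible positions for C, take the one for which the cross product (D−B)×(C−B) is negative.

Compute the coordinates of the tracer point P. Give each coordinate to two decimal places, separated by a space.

6.27 0.65

A=(0,0), D=(9.00,0)
B = A + 4.00·(cos33°, sin33°) = (3.3547, 2.1786)
|BD| = 6.0511
circle(B,7.00) ∩ circle(D,7.00): a=3.0255, h=6.3124
  candidates: C₊=(8.4500,6.9784) cross=38.197; C₋=(3.9047,-4.7998) cross=-38.197
  mode - wants cross < 0 → take C=(3.9047,-4.7998) (cross=-38.197)
ex = (C−B)/|BC| = (0.0786,-0.9969); ey = (0.9969,0.0786)
P = B + 1.75·ex + 2.79·ey = (6.2736,0.6532)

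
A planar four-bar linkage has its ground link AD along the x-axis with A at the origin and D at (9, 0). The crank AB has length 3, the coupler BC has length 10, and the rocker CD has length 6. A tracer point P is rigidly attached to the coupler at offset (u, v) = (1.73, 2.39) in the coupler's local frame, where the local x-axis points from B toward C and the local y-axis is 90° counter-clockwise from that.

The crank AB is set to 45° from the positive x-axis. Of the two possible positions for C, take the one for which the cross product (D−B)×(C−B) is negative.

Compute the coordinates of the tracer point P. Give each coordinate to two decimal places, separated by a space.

5.07 2.15

A=(0,0), D=(9.00,0)
B = A + 3.00·(cos45°, sin45°) = (2.1213, 2.1213)
|BD| = 7.1983
circle(B,10.00) ∩ circle(D,6.00): a=8.0446, h=5.9400
  candidates: C₊=(11.5592,5.4268) cross=42.758; C₋=(8.0582,-5.9256) cross=-42.758
  mode - wants cross < 0 → take C=(8.0582,-5.9256) (cross=-42.758)
ex = (C−B)/|BC| = (0.5937,-0.8047); ey = (0.8047,0.5937)
P = B + 1.73·ex + 2.39·ey = (5.0716,2.1481)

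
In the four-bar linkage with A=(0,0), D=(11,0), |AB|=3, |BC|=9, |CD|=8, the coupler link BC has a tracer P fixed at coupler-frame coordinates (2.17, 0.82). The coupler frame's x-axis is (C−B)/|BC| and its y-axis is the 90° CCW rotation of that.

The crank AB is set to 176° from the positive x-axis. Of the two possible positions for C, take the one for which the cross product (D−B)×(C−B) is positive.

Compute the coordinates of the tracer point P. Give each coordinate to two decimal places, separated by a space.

A=(0,0), D=(11.00,0)
B = A + 3.00·(cos176°, sin176°) = (-2.9927, 0.2093)
|BD| = 13.9943
circle(B,9.00) ∩ circle(D,8.00): a=7.6045, h=4.8137
  candidates: C₊=(4.6830,4.9087) cross=67.364; C₋=(4.5390,-4.7176) cross=-67.364
  mode + wants cross > 0 → take C=(4.6830,4.9087) (cross=67.364)
ex = (C−B)/|BC| = (0.8529,0.5222); ey = (-0.5222,0.8529)
P = B + 2.17·ex + 0.82·ey = (-1.5702,2.0417)

-1.57 2.04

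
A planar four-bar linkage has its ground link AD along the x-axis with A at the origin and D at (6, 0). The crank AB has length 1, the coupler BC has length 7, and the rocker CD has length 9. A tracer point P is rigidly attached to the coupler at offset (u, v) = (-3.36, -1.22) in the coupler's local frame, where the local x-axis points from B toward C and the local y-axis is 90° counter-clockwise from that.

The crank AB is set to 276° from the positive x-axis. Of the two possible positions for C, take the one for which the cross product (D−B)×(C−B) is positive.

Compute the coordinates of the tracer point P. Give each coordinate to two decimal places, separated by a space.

A=(0,0), D=(6.00,0)
B = A + 1.00·(cos276°, sin276°) = (0.1045, -0.9945)
|BD| = 5.9788
circle(B,7.00) ∩ circle(D,9.00): a=0.3132, h=6.9930
  candidates: C₊=(-0.7498,5.9531) cross=41.809; C₋=(1.5766,-7.8380) cross=-41.809
  mode + wants cross > 0 → take C=(-0.7498,5.9531) (cross=41.809)
ex = (C−B)/|BC| = (-0.1220,0.9925); ey = (-0.9925,-0.1220)
P = B + -3.36·ex + -1.22·ey = (1.7255,-4.1805)

1.73 -4.18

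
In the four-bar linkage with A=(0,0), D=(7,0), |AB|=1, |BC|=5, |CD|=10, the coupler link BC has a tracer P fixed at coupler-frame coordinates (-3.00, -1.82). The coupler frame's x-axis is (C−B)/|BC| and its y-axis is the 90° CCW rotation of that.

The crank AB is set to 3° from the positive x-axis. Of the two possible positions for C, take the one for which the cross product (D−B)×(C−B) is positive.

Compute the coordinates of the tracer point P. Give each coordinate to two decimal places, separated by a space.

4.32 -1.08

A=(0,0), D=(7.00,0)
B = A + 1.00·(cos3°, sin3°) = (0.9986, 0.0523)
|BD| = 6.0016
circle(B,5.00) ∩ circle(D,10.00): a=-3.2475, h=3.8018
  candidates: C₊=(-2.2156,3.8823) cross=22.817; C₋=(-2.2819,-3.7210) cross=-22.817
  mode + wants cross > 0 → take C=(-2.2156,3.8823) (cross=22.817)
ex = (C−B)/|BC| = (-0.6429,0.7660); ey = (-0.7660,-0.6429)
P = B + -3.00·ex + -1.82·ey = (4.3213,-1.0756)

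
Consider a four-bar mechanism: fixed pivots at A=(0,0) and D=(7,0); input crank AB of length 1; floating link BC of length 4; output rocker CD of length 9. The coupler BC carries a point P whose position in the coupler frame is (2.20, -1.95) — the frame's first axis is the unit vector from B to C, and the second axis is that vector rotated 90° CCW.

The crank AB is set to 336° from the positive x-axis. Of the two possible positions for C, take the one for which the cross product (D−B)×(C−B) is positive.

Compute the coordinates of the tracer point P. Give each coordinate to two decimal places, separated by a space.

A=(0,0), D=(7.00,0)
B = A + 1.00·(cos336°, sin336°) = (0.9135, -0.4067)
|BD| = 6.1000
circle(B,4.00) ∩ circle(D,9.00): a=-2.2778, h=3.2881
  candidates: C₊=(-1.5785,2.7221) cross=20.057; C₋=(-1.1400,-3.8394) cross=-20.057
  mode + wants cross > 0 → take C=(-1.5785,2.7221) (cross=20.057)
ex = (C−B)/|BC| = (-0.6230,0.7822); ey = (-0.7822,-0.6230)
P = B + 2.20·ex + -1.95·ey = (1.0683,2.5290)

1.07 2.53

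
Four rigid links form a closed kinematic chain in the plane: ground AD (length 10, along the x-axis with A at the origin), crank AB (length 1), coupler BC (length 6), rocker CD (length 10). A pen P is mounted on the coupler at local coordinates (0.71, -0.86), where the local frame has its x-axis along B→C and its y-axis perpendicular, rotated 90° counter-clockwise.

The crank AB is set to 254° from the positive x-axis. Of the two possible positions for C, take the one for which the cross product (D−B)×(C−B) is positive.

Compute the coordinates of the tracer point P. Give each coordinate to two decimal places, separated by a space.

A=(0,0), D=(10.00,0)
B = A + 1.00·(cos254°, sin254°) = (-0.2756, -0.9613)
|BD| = 10.3205
circle(B,6.00) ∩ circle(D,10.00): a=2.0596, h=5.6354
  candidates: C₊=(1.2501,4.8415) cross=58.160; C₋=(2.2999,-6.3803) cross=-58.160
  mode + wants cross > 0 → take C=(1.2501,4.8415) (cross=58.160)
ex = (C−B)/|BC| = (0.2543,0.9671); ey = (-0.9671,0.2543)
P = B + 0.71·ex + -0.86·ey = (0.7366,-0.4933)

0.74 -0.49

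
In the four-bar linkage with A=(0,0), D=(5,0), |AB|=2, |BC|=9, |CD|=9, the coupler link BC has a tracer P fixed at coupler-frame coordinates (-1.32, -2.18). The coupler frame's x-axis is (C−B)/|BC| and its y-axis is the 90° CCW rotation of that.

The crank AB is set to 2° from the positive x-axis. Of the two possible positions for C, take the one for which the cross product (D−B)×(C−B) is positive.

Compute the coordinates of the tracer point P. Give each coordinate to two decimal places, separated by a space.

3.89 -1.64

A=(0,0), D=(5.00,0)
B = A + 2.00·(cos2°, sin2°) = (1.9988, 0.0698)
|BD| = 3.0020
circle(B,9.00) ∩ circle(D,9.00): a=1.5010, h=8.8739
  candidates: C₊=(3.7057,8.9064) cross=26.640; C₋=(3.2931,-8.8366) cross=-26.640
  mode + wants cross > 0 → take C=(3.7057,8.9064) (cross=26.640)
ex = (C−B)/|BC| = (0.1897,0.9818); ey = (-0.9818,0.1897)
P = B + -1.32·ex + -2.18·ey = (3.8889,-1.6397)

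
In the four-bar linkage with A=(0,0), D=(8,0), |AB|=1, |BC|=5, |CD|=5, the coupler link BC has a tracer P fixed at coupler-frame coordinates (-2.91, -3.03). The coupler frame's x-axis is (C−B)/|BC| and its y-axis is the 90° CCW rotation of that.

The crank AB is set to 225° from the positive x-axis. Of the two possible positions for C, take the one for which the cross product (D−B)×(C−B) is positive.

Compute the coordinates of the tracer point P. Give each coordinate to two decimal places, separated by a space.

-1.44 -4.84

A=(0,0), D=(8.00,0)
B = A + 1.00·(cos225°, sin225°) = (-0.7071, -0.7071)
|BD| = 8.7358
circle(B,5.00) ∩ circle(D,5.00): a=4.3679, h=2.4334
  candidates: C₊=(3.4495,2.0719) cross=21.258; C₋=(3.8434,-2.7790) cross=-21.258
  mode + wants cross > 0 → take C=(3.4495,2.0719) (cross=21.258)
ex = (C−B)/|BC| = (0.8313,0.5558); ey = (-0.5558,0.8313)
P = B + -2.91·ex + -3.03·ey = (-1.4422,-4.8434)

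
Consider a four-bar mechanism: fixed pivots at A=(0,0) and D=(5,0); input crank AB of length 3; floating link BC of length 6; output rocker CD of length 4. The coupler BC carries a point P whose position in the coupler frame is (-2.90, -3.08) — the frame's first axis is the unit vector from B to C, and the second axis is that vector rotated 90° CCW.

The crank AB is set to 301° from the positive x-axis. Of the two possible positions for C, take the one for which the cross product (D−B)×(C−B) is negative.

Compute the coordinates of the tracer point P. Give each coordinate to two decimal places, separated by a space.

-1.62 -5.38

A=(0,0), D=(5.00,0)
B = A + 3.00·(cos301°, sin301°) = (1.5451, -2.5715)
|BD| = 4.3068
circle(B,6.00) ∩ circle(D,4.00): a=4.4753, h=3.9965
  candidates: C₊=(2.7490,3.3065) cross=17.212; C₋=(7.5213,-3.1053) cross=-17.212
  mode - wants cross < 0 → take C=(7.5213,-3.1053) (cross=-17.212)
ex = (C−B)/|BC| = (0.9960,-0.0890); ey = (0.0890,0.9960)
P = B + -2.90·ex + -3.08·ey = (-1.6174,-5.3813)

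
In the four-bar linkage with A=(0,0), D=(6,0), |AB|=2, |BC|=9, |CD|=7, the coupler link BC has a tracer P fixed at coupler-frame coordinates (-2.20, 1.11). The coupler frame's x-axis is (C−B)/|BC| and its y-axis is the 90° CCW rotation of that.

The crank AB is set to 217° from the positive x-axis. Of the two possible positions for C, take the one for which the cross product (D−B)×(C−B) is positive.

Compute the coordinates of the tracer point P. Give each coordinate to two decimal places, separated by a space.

A=(0,0), D=(6.00,0)
B = A + 2.00·(cos217°, sin217°) = (-1.5973, -1.2036)
|BD| = 7.6920
circle(B,9.00) ∩ circle(D,7.00): a=5.9261, h=6.7736
  candidates: C₊=(3.1959,6.4138) cross=52.103; C₋=(5.3157,-6.9665) cross=-52.103
  mode + wants cross > 0 → take C=(3.1959,6.4138) (cross=52.103)
ex = (C−B)/|BC| = (0.5326,0.8464); ey = (-0.8464,0.5326)
P = B + -2.20·ex + 1.11·ey = (-3.7084,-2.4745)

-3.71 -2.47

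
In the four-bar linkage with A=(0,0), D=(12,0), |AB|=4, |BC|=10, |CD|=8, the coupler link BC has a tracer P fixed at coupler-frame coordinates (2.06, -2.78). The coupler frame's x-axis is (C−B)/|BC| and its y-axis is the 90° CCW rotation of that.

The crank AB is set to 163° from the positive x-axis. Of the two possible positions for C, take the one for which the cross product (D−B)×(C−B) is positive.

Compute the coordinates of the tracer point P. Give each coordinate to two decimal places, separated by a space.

A=(0,0), D=(12.00,0)
B = A + 4.00·(cos163°, sin163°) = (-3.8252, 1.1695)
|BD| = 15.8684
circle(B,10.00) ∩ circle(D,8.00): a=9.0685, h=4.2145
  candidates: C₊=(5.5292,4.7042) cross=66.877; C₋=(4.9080,-3.7019) cross=-66.877
  mode + wants cross > 0 → take C=(5.5292,4.7042) (cross=66.877)
ex = (C−B)/|BC| = (0.9354,0.3535); ey = (-0.3535,0.9354)
P = B + 2.06·ex + -2.78·ey = (-0.9156,-0.7029)

-0.92 -0.70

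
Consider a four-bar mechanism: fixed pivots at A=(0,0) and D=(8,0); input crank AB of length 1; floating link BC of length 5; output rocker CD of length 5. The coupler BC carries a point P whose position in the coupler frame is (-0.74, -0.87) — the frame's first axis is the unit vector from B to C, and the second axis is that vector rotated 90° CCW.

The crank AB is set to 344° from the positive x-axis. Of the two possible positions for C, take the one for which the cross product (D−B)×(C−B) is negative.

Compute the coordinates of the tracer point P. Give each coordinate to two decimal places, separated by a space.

-0.17 -0.41

A=(0,0), D=(8.00,0)
B = A + 1.00·(cos344°, sin344°) = (0.9613, -0.2756)
|BD| = 7.0441
circle(B,5.00) ∩ circle(D,5.00): a=3.5221, h=3.5490
  candidates: C₊=(4.3418,3.4084) cross=24.999; C₋=(4.6195,-3.6841) cross=-24.999
  mode - wants cross < 0 → take C=(4.6195,-3.6841) (cross=-24.999)
ex = (C−B)/|BC| = (0.7316,-0.6817); ey = (0.6817,0.7316)
P = B + -0.74·ex + -0.87·ey = (-0.1732,-0.4077)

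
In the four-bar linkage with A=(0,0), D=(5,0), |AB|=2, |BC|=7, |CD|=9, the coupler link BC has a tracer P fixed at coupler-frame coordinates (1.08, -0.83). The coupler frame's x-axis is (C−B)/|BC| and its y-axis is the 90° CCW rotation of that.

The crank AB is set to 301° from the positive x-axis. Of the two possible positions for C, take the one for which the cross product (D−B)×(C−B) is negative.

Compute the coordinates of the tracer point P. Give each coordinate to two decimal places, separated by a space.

0.41 -2.93

A=(0,0), D=(5.00,0)
B = A + 2.00·(cos301°, sin301°) = (1.0301, -1.7143)
|BD| = 4.3243
circle(B,7.00) ∩ circle(D,9.00): a=-1.5379, h=6.8290
  candidates: C₊=(-3.0891,3.9454) cross=29.530; C₋=(2.3255,-8.5934) cross=-29.530
  mode - wants cross < 0 → take C=(2.3255,-8.5934) (cross=-29.530)
ex = (C−B)/|BC| = (0.1851,-0.9827); ey = (0.9827,0.1851)
P = B + 1.08·ex + -0.83·ey = (0.4143,-2.9293)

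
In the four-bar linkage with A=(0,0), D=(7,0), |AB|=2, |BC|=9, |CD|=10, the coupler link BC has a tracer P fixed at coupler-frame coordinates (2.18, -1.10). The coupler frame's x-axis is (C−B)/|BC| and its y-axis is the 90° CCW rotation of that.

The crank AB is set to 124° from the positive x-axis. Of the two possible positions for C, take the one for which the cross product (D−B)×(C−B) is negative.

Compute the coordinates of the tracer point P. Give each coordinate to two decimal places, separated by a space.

A=(0,0), D=(7.00,0)
B = A + 2.00·(cos124°, sin124°) = (-1.1184, 1.6581)
|BD| = 8.2860
circle(B,9.00) ∩ circle(D,10.00): a=2.9965, h=8.4865
  candidates: C₊=(3.5157,9.3733) cross=70.319; C₋=(0.1193,-7.2564) cross=-70.319
  mode - wants cross < 0 → take C=(0.1193,-7.2564) (cross=-70.319)
ex = (C−B)/|BC| = (0.1375,-0.9905); ey = (0.9905,0.1375)
P = B + 2.18·ex + -1.10·ey = (-1.9081,-0.6525)

-1.91 -0.65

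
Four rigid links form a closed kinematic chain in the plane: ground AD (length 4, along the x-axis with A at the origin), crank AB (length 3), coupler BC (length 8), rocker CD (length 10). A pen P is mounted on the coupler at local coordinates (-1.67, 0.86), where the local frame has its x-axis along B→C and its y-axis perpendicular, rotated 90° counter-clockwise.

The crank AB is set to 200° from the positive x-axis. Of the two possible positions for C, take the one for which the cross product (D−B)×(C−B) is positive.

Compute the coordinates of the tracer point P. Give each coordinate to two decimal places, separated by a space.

A=(0,0), D=(4.00,0)
B = A + 3.00·(cos200°, sin200°) = (-2.8191, -1.0261)
|BD| = 6.8958
circle(B,8.00) ∩ circle(D,10.00): a=0.8377, h=7.9560
  candidates: C₊=(-3.1746,6.9660) cross=54.863; C₋=(-0.8069,-8.7689) cross=-54.863
  mode + wants cross > 0 → take C=(-3.1746,6.9660) (cross=54.863)
ex = (C−B)/|BC| = (-0.0444,0.9990); ey = (-0.9990,-0.0444)
P = B + -1.67·ex + 0.86·ey = (-3.6040,-2.7326)

-3.60 -2.73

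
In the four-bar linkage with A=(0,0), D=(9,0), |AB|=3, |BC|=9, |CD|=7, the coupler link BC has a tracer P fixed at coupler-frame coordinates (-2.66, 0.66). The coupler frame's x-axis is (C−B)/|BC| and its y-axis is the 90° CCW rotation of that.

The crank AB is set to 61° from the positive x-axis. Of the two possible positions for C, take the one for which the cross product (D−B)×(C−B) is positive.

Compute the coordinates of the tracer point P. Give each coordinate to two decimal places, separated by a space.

-1.19 1.91

A=(0,0), D=(9.00,0)
B = A + 3.00·(cos61°, sin61°) = (1.4544, 2.6239)
|BD| = 7.9888
circle(B,9.00) ∩ circle(D,7.00): a=5.9972, h=6.7107
  candidates: C₊=(9.3230,6.9925) cross=53.610; C₋=(4.9148,-5.6843) cross=-53.610
  mode + wants cross > 0 → take C=(9.3230,6.9925) (cross=53.610)
ex = (C−B)/|BC| = (0.8743,0.4854); ey = (-0.4854,0.8743)
P = B + -2.66·ex + 0.66·ey = (-1.1915,1.9097)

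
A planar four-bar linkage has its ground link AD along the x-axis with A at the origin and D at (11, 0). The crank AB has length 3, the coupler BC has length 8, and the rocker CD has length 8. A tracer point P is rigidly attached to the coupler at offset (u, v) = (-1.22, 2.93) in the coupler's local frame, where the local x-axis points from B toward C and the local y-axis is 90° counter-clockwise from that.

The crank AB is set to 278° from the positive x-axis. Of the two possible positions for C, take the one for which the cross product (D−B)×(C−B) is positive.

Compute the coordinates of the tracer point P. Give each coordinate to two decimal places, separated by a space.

-2.74 -2.69

A=(0,0), D=(11.00,0)
B = A + 3.00·(cos278°, sin278°) = (0.4175, -2.9708)
|BD| = 10.9916
circle(B,8.00) ∩ circle(D,8.00): a=5.4958, h=5.8135
  candidates: C₊=(4.1375,4.1117) cross=63.899; C₋=(7.2800,-7.0825) cross=-63.899
  mode + wants cross > 0 → take C=(4.1375,4.1117) (cross=63.899)
ex = (C−B)/|BC| = (0.4650,0.8853); ey = (-0.8853,0.4650)
P = B + -1.22·ex + 2.93·ey = (-2.7437,-2.6884)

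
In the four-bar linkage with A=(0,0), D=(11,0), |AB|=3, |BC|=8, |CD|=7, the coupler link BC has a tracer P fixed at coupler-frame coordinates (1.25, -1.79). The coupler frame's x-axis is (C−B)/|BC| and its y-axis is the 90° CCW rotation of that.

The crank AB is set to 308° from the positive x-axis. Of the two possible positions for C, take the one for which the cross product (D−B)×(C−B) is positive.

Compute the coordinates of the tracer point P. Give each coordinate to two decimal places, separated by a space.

4.02 -2.14

A=(0,0), D=(11.00,0)
B = A + 3.00·(cos308°, sin308°) = (1.8470, -2.3640)
|BD| = 9.4534
circle(B,8.00) ∩ circle(D,7.00): a=5.5201, h=5.7904
  candidates: C₊=(5.7436,4.6228) cross=54.739; C₋=(8.6397,-6.5901) cross=-54.739
  mode + wants cross > 0 → take C=(5.7436,4.6228) (cross=54.739)
ex = (C−B)/|BC| = (0.4871,0.8734); ey = (-0.8734,0.4871)
P = B + 1.25·ex + -1.79·ey = (4.0191,-2.1442)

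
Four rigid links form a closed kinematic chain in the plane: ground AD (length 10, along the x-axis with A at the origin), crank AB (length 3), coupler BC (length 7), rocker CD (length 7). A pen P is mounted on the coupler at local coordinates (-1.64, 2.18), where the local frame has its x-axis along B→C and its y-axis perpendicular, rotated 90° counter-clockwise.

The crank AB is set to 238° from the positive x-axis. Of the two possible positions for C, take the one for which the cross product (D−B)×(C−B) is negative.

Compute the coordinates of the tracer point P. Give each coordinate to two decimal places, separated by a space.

A=(0,0), D=(10.00,0)
B = A + 3.00·(cos238°, sin238°) = (-1.5898, -2.5441)
|BD| = 11.8657
circle(B,7.00) ∩ circle(D,7.00): a=5.9329, h=3.7150
  candidates: C₊=(3.4086,2.3565) cross=44.081; C₋=(5.0017,-4.9007) cross=-44.081
  mode - wants cross < 0 → take C=(5.0017,-4.9007) (cross=-44.081)
ex = (C−B)/|BC| = (0.9416,-0.3366); ey = (0.3366,0.9416)
P = B + -1.64·ex + 2.18·ey = (-2.4001,0.0607)

-2.40 0.06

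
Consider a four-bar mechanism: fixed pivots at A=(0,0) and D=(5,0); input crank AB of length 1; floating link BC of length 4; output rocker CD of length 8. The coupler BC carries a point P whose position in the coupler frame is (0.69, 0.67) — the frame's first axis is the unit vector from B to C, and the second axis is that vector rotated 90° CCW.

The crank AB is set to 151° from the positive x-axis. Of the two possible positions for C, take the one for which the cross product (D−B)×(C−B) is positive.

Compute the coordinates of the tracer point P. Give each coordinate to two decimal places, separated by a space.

-1.67 1.03

A=(0,0), D=(5.00,0)
B = A + 1.00·(cos151°, sin151°) = (-0.8746, 0.4848)
|BD| = 5.8946
circle(B,4.00) ∩ circle(D,8.00): a=-1.1242, h=3.8388
  candidates: C₊=(-1.6793,4.4030) cross=22.628; C₋=(-2.3108,-3.2485) cross=-22.628
  mode + wants cross > 0 → take C=(-1.6793,4.4030) (cross=22.628)
ex = (C−B)/|BC| = (-0.2012,0.9796); ey = (-0.9796,-0.2012)
P = B + 0.69·ex + 0.67·ey = (-1.6697,1.0259)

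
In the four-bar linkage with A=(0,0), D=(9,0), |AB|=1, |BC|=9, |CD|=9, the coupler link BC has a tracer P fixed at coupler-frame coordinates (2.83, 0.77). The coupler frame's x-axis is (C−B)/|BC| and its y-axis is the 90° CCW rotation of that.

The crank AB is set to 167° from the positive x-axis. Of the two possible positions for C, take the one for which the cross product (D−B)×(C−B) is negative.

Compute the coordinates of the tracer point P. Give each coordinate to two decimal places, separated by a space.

1.19 -1.75

A=(0,0), D=(9.00,0)
B = A + 1.00·(cos167°, sin167°) = (-0.9744, 0.2250)
|BD| = 9.9769
circle(B,9.00) ∩ circle(D,9.00): a=4.9885, h=7.4910
  candidates: C₊=(4.1817,7.6016) cross=74.737; C₋=(3.8439,-7.3766) cross=-74.737
  mode - wants cross < 0 → take C=(3.8439,-7.3766) (cross=-74.737)
ex = (C−B)/|BC| = (0.5354,-0.8446); ey = (0.8446,0.5354)
P = B + 2.83·ex + 0.77·ey = (1.1911,-1.7531)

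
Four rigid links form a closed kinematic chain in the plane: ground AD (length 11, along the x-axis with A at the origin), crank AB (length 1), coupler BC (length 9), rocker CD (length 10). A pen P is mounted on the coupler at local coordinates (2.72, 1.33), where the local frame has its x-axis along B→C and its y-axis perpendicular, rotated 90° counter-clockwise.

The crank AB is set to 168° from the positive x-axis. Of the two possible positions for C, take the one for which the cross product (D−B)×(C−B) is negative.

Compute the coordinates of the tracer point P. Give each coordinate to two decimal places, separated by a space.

A=(0,0), D=(11.00,0)
B = A + 1.00·(cos168°, sin168°) = (-0.9781, 0.2079)
|BD| = 11.9800
circle(B,9.00) ∩ circle(D,10.00): a=5.1970, h=7.3479
  candidates: C₊=(4.3456,7.4645) cross=88.027; C₋=(4.0905,-7.2291) cross=-88.027
  mode - wants cross < 0 → take C=(4.0905,-7.2291) (cross=-88.027)
ex = (C−B)/|BC| = (0.5632,-0.8263); ey = (0.8263,0.5632)
P = B + 2.72·ex + 1.33·ey = (1.6527,-1.2907)

1.65 -1.29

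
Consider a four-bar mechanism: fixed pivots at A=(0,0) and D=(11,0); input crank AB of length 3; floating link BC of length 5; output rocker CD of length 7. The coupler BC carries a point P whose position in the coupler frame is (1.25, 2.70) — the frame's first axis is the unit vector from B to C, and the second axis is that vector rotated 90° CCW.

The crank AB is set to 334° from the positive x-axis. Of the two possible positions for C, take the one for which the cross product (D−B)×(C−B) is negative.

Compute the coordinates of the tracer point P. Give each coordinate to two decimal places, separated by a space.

5.53 -0.40

A=(0,0), D=(11.00,0)
B = A + 3.00·(cos334°, sin334°) = (2.6964, -1.3151)
|BD| = 8.4071
circle(B,5.00) ∩ circle(D,7.00): a=2.7762, h=4.1585
  candidates: C₊=(4.7879,3.2264) cross=34.961; C₋=(6.0889,-4.9881) cross=-34.961
  mode - wants cross < 0 → take C=(6.0889,-4.9881) (cross=-34.961)
ex = (C−B)/|BC| = (0.6785,-0.7346); ey = (0.7346,0.6785)
P = B + 1.25·ex + 2.70·ey = (5.5279,-0.4014)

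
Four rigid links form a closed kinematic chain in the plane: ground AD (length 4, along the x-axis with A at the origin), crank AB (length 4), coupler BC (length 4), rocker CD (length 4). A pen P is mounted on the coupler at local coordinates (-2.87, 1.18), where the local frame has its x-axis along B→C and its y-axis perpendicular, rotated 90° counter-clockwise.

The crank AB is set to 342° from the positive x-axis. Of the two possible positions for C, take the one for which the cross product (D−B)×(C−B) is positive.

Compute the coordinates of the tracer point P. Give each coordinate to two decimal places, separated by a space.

6.17 -3.25

A=(0,0), D=(4.00,0)
B = A + 4.00·(cos342°, sin342°) = (3.8042, -1.2361)
|BD| = 1.2515
circle(B,4.00) ∩ circle(D,4.00): a=0.6257, h=3.9508
  candidates: C₊=(0.0000,-0.0000) cross=4.944; C₋=(7.8042,-1.2361) cross=-4.944
  mode + wants cross > 0 → take C=(0.0000,-0.0000) (cross=4.944)
ex = (C−B)/|BC| = (-0.9511,0.3090); ey = (-0.3090,-0.9511)
P = B + -2.87·ex + 1.18·ey = (6.1691,-3.2452)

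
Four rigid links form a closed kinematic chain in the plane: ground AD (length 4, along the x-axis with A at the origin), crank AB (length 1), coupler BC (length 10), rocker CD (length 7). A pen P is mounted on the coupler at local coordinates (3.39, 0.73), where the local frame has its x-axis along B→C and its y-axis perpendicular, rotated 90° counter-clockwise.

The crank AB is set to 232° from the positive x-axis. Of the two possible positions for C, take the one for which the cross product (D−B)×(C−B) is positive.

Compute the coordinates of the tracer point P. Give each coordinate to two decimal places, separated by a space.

A=(0,0), D=(4.00,0)
B = A + 1.00·(cos232°, sin232°) = (-0.6157, -0.7880)
|BD| = 4.6824
circle(B,10.00) ∩ circle(D,7.00): a=7.7871, h=6.2738
  candidates: C₊=(6.0045,6.7068) cross=29.377; C₋=(8.1162,-5.6619) cross=-29.377
  mode + wants cross > 0 → take C=(6.0045,6.7068) (cross=29.377)
ex = (C−B)/|BC| = (0.6620,0.7495); ey = (-0.7495,0.6620)
P = B + 3.39·ex + 0.73·ey = (1.0815,2.2360)

1.08 2.24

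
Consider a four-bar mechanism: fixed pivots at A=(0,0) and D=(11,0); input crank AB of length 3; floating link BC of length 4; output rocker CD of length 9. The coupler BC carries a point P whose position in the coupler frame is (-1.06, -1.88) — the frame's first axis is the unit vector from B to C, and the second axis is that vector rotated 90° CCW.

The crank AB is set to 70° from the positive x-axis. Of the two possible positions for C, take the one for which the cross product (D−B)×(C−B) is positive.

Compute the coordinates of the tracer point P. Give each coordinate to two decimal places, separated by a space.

A=(0,0), D=(11.00,0)
B = A + 3.00·(cos70°, sin70°) = (1.0261, 2.8191)
|BD| = 10.3647
circle(B,4.00) ∩ circle(D,9.00): a=2.0467, h=3.4367
  candidates: C₊=(3.9303,5.5696) cross=35.621; C₋=(2.0608,-1.0448) cross=-35.621
  mode + wants cross > 0 → take C=(3.9303,5.5696) (cross=35.621)
ex = (C−B)/|BC| = (0.7261,0.6876); ey = (-0.6876,0.7261)
P = B + -1.06·ex + -1.88·ey = (1.5492,0.7252)

1.55 0.73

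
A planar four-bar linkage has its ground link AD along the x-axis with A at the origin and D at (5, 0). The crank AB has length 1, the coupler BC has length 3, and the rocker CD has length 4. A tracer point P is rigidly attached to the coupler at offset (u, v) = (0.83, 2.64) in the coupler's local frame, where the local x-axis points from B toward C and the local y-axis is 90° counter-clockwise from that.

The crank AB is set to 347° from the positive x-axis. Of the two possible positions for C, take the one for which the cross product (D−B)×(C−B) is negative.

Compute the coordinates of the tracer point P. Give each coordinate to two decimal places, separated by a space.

A=(0,0), D=(5.00,0)
B = A + 1.00·(cos347°, sin347°) = (0.9744, -0.2250)
|BD| = 4.0319
circle(B,3.00) ∩ circle(D,4.00): a=1.1479, h=2.7717
  candidates: C₊=(1.9658,2.6065) cross=11.175; C₋=(2.2751,-2.9283) cross=-11.175
  mode - wants cross < 0 → take C=(2.2751,-2.9283) (cross=-11.175)
ex = (C−B)/|BC| = (0.4336,-0.9011); ey = (0.9011,0.4336)
P = B + 0.83·ex + 2.64·ey = (3.7132,0.1718)

3.71 0.17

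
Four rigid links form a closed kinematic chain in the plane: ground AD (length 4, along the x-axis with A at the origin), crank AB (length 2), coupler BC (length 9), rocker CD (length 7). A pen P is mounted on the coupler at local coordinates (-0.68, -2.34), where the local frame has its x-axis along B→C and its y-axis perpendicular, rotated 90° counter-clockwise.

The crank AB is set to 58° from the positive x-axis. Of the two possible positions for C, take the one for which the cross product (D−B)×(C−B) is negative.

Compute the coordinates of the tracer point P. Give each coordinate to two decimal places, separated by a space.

-1.38 1.73

A=(0,0), D=(4.00,0)
B = A + 2.00·(cos58°, sin58°) = (1.0598, 1.6961)
|BD| = 3.3943
circle(B,9.00) ∩ circle(D,7.00): a=6.4109, h=6.3166
  candidates: C₊=(9.7694,3.9641) cross=21.441; C₋=(3.4567,-6.9789) cross=-21.441
  mode - wants cross < 0 → take C=(3.4567,-6.9789) (cross=-21.441)
ex = (C−B)/|BC| = (0.2663,-0.9639); ey = (0.9639,0.2663)
P = B + -0.68·ex + -2.34·ey = (-1.3767,1.7284)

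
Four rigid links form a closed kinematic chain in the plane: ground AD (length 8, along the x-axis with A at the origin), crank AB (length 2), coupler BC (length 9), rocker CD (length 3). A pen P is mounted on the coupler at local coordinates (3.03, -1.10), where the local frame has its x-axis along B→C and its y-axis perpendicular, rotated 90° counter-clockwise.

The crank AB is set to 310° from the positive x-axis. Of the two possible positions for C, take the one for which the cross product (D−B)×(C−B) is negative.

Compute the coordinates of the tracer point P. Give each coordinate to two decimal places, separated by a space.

4.26 -2.77

A=(0,0), D=(8.00,0)
B = A + 2.00·(cos310°, sin310°) = (1.2856, -1.5321)
|BD| = 6.8870
circle(B,9.00) ∩ circle(D,3.00): a=8.6707, h=2.4121
  candidates: C₊=(9.2024,2.7485) cross=16.612; C₋=(10.2756,-1.9549) cross=-16.612
  mode - wants cross < 0 → take C=(10.2756,-1.9549) (cross=-16.612)
ex = (C−B)/|BC| = (0.9989,-0.0470); ey = (0.0470,0.9989)
P = B + 3.03·ex + -1.10·ey = (4.2606,-2.7732)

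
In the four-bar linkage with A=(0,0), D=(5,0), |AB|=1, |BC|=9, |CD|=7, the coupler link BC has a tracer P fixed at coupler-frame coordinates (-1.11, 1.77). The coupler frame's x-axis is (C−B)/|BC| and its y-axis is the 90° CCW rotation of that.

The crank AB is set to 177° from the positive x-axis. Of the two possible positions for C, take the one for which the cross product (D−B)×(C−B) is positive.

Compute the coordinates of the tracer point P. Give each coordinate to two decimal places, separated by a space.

-3.07 0.32

A=(0,0), D=(5.00,0)
B = A + 1.00·(cos177°, sin177°) = (-0.9986, 0.0523)
|BD| = 5.9989
circle(B,9.00) ∩ circle(D,7.00): a=5.6666, h=6.9921
  candidates: C₊=(4.7288,6.9947) cross=41.945; C₋=(4.6068,-6.9889) cross=-41.945
  mode + wants cross > 0 → take C=(4.7288,6.9947) (cross=41.945)
ex = (C−B)/|BC| = (0.6364,0.7714); ey = (-0.7714,0.6364)
P = B + -1.11·ex + 1.77·ey = (-3.0703,0.3225)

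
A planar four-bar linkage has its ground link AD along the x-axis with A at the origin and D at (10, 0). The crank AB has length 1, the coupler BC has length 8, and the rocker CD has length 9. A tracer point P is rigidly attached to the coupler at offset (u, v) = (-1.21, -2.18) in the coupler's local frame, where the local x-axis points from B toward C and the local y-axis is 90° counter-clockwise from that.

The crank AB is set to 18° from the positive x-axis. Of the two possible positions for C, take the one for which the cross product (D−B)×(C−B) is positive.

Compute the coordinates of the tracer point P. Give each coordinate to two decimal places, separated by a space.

A=(0,0), D=(10.00,0)
B = A + 1.00·(cos18°, sin18°) = (0.9511, 0.3090)
|BD| = 9.0542
circle(B,8.00) ∩ circle(D,9.00): a=3.5883, h=7.1501
  candidates: C₊=(4.7813,7.3325) cross=64.739; C₋=(4.2933,-6.9594) cross=-64.739
  mode + wants cross > 0 → take C=(4.7813,7.3325) (cross=64.739)
ex = (C−B)/|BC| = (0.4788,0.8779); ey = (-0.8779,0.4788)
P = B + -1.21·ex + -2.18·ey = (2.2856,-1.7970)

2.29 -1.80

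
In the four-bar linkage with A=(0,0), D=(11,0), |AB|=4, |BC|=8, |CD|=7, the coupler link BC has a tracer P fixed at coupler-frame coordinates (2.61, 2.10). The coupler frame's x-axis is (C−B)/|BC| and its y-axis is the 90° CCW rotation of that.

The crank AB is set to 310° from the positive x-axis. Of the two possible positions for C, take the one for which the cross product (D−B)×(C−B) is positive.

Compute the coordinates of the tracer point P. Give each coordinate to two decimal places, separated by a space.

A=(0,0), D=(11.00,0)
B = A + 4.00·(cos310°, sin310°) = (2.5712, -3.0642)
|BD| = 8.9685
circle(B,8.00) ∩ circle(D,7.00): a=5.3205, h=5.9743
  candidates: C₊=(5.5303,4.3684) cross=53.581; C₋=(9.6127,-6.8611) cross=-53.581
  mode + wants cross > 0 → take C=(5.5303,4.3684) (cross=53.581)
ex = (C−B)/|BC| = (0.3699,0.9291); ey = (-0.9291,0.3699)
P = B + 2.61·ex + 2.10·ey = (1.5855,0.1375)

1.59 0.14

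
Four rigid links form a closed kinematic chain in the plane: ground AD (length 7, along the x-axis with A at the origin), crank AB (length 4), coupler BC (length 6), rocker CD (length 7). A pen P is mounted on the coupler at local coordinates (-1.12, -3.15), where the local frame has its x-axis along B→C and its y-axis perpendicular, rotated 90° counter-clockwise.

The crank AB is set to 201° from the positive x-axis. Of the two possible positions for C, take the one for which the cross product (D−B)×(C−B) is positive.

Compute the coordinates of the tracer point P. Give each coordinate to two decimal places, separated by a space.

A=(0,0), D=(7.00,0)
B = A + 4.00·(cos201°, sin201°) = (-3.7343, -1.4335)
|BD| = 10.8296
circle(B,6.00) ∩ circle(D,7.00): a=4.8146, h=3.5805
  candidates: C₊=(0.5640,2.7528) cross=38.775; C₋=(1.5118,-4.3451) cross=-38.775
  mode + wants cross > 0 → take C=(0.5640,2.7528) (cross=38.775)
ex = (C−B)/|BC| = (0.7164,0.6977); ey = (-0.6977,0.7164)
P = B + -1.12·ex + -3.15·ey = (-2.3389,-4.4715)

-2.34 -4.47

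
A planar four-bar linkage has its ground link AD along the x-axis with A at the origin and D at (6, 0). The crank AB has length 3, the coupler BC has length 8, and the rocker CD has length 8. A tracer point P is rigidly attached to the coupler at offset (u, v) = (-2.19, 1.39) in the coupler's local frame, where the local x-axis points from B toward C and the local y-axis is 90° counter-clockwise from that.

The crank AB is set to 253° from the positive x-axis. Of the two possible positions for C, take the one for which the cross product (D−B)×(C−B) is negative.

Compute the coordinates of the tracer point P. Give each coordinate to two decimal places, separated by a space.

-1.68 -0.40

A=(0,0), D=(6.00,0)
B = A + 3.00·(cos253°, sin253°) = (-0.8771, -2.8689)
|BD| = 7.4515
circle(B,8.00) ∩ circle(D,8.00): a=3.7258, h=7.0795
  candidates: C₊=(-0.1642,5.0993) cross=52.753; C₋=(5.2871,-7.9682) cross=-52.753
  mode - wants cross < 0 → take C=(5.2871,-7.9682) (cross=-52.753)
ex = (C−B)/|BC| = (0.7705,-0.6374); ey = (0.6374,0.7705)
P = B + -2.19·ex + 1.39·ey = (-1.6786,-0.4020)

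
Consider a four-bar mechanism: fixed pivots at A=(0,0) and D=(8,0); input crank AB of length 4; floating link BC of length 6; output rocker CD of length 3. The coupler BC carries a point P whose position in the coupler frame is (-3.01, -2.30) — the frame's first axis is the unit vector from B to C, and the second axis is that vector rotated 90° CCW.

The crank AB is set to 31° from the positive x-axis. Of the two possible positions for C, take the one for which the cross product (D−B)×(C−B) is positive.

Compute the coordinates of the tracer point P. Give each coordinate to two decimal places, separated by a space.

0.66 -0.53

A=(0,0), D=(8.00,0)
B = A + 4.00·(cos31°, sin31°) = (3.4287, 2.0602)
|BD| = 5.0141
circle(B,6.00) ∩ circle(D,3.00): a=5.1995, h=2.9943
  candidates: C₊=(9.3992,2.6537) cross=15.014; C₋=(6.9387,-2.8060) cross=-15.014
  mode + wants cross > 0 → take C=(9.3992,2.6537) (cross=15.014)
ex = (C−B)/|BC| = (0.9951,0.0989); ey = (-0.0989,0.9951)
P = B + -3.01·ex + -2.30·ey = (0.6610,-0.5263)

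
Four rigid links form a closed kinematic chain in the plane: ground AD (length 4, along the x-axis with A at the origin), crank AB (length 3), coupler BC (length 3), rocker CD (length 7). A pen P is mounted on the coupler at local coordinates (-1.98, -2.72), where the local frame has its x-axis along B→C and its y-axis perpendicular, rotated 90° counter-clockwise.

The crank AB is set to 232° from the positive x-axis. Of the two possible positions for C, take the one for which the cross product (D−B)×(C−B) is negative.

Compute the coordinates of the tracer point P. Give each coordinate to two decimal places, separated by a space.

-5.11 -1.53

A=(0,0), D=(4.00,0)
B = A + 3.00·(cos232°, sin232°) = (-1.8470, -2.3640)
|BD| = 6.3068
circle(B,3.00) ∩ circle(D,7.00): a=-0.0178, h=2.9999
  candidates: C₊=(-2.9880,0.4105) cross=18.920; C₋=(-0.7390,-5.1519) cross=-18.920
  mode - wants cross < 0 → take C=(-0.7390,-5.1519) (cross=-18.920)
ex = (C−B)/|BC| = (0.3693,-0.9293); ey = (0.9293,0.3693)
P = B + -1.98·ex + -2.72·ey = (-5.1060,-1.5286)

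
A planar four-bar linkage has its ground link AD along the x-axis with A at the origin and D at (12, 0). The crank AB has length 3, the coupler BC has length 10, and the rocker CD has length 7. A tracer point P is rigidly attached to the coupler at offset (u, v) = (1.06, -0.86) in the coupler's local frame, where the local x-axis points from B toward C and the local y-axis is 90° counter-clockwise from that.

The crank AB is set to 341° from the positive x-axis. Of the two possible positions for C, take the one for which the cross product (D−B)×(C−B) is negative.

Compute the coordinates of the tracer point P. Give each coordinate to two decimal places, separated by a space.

3.18 -2.30

A=(0,0), D=(12.00,0)
B = A + 3.00·(cos341°, sin341°) = (2.8366, -0.9767)
|BD| = 9.2153
circle(B,10.00) ∩ circle(D,7.00): a=7.3748, h=6.7537
  candidates: C₊=(9.4540,6.5206) cross=62.238; C₋=(10.8856,-6.9107) cross=-62.238
  mode - wants cross < 0 → take C=(10.8856,-6.9107) (cross=-62.238)
ex = (C−B)/|BC| = (0.8049,-0.5934); ey = (0.5934,0.8049)
P = B + 1.06·ex + -0.86·ey = (3.1794,-2.2979)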